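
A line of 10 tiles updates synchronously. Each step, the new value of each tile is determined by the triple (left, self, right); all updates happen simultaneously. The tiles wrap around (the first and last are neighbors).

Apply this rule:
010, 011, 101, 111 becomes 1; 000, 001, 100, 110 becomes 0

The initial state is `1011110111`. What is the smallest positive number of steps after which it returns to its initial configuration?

5

0111101111
1111011110
1110111101
1101111011
1011110111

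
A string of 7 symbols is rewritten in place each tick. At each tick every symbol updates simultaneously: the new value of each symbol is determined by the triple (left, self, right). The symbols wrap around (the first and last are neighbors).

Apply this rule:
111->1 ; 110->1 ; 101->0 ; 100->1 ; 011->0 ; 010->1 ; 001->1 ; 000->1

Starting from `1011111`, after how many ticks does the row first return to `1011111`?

14

tick 1: 1001111
tick 2: 1110111
tick 3: 1110011
tick 4: 1111101
tick 5: 1111100
tick 6: 0111111
tick 7: 0011111
tick 8: 1101111
tick 9: 1100111
tick 10: 1111011
tick 11: 1111001
tick 12: 1111110
tick 13: 0111110
tick 14: 1011111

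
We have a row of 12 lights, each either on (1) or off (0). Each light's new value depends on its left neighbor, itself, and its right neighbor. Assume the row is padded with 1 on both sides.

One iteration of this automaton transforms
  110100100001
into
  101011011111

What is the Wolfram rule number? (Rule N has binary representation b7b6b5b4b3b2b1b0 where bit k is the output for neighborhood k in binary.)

187

position 0: 111 → 1  (bit 7 = 1)
position 1: 110 → 0  (bit 6 = 0)
position 2: 101 → 1  (bit 5 = 1)
position 4: 100 → 1  (bit 4 = 1)
position 11: 011 → 1  (bit 3 = 1)
position 3: 010 → 0  (bit 2 = 0)
position 5: 001 → 1  (bit 1 = 1)
position 8: 000 → 1  (bit 0 = 1)
bits b7..b0 = 10111011 = 187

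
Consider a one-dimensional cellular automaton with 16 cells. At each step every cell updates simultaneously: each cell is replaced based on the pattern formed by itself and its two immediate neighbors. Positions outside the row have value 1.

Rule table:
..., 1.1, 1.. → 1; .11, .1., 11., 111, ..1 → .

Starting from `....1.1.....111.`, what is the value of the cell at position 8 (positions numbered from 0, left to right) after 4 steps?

.

step 1: 111..1.1111....1
step 2: ...1..1....111..
step 3: 11..1..111....1.
step 4: ..1..1....111..1
position 8 holds .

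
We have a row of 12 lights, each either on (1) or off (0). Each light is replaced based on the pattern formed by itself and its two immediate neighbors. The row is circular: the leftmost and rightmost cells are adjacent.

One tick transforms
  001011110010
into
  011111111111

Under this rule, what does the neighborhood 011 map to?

1

At position 4 the neighborhood is 011; the next row has 1 there.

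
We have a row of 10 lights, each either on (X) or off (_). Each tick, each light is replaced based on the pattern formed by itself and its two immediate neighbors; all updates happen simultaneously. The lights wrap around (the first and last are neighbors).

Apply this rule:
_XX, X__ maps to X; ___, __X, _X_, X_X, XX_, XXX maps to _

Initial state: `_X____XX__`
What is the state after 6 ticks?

tick 1: __X___X_X_
tick 2: ___X_____X
tick 3: X___X_____
tick 4: _X___X____
tick 5: __X___X___
tick 6: ___X___X__

___X___X__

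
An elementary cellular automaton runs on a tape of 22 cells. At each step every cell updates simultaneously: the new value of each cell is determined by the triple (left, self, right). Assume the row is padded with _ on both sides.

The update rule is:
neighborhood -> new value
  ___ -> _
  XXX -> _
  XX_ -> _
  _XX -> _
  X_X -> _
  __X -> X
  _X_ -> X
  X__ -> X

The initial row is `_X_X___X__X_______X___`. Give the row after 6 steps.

________X___X_________

step 1: XX_XX_XXXXXX_____XXX__
step 2: ____________X___X___X_
step 3: ___________XXX_XXX_XXX
step 4: __________X___________
step 5: _________XXX__________
step 6: ________X___X_________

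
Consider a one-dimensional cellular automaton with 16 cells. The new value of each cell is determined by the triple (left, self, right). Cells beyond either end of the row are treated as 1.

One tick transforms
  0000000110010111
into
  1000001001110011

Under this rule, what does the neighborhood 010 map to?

1

At position 11 the neighborhood is 010; the next row has 1 there.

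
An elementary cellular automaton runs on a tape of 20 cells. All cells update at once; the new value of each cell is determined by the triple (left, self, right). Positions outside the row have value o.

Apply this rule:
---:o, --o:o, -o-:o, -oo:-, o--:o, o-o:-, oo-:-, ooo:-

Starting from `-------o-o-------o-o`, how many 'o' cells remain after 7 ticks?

tick 1: oooooooo-ooooooooo--
tick 2: ------------------oo
tick 3: oooooooooooooooooo--
tick 4: ------------------oo  (repeats tick 2; period 2)
tick 7: oooooooooooooooooo--
count of o: 18

18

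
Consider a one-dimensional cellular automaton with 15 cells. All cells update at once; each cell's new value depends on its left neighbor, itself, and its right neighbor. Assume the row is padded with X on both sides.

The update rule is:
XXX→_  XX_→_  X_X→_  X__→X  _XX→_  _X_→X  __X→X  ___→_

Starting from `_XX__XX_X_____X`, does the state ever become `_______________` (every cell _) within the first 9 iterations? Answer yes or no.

___XX___XX___X_
X_X__X_X__X_XX_
__XXXX_XXXX____
XX_________X__X
__X_______XXXX_
XXXX_____X_____
____X___XXX___X
X__XXX_X___X_X_
_XX____XX_XX_X_
iteration 9 is _XX____XX_XX_X_, still not uniform _

no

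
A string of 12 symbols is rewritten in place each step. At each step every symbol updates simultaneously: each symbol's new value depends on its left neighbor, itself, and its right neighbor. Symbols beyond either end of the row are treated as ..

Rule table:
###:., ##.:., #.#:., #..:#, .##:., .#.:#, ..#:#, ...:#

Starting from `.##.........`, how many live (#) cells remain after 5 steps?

9

step 1: #..#########
step 2: ###.........
step 3: ...#########
step 4: ###.........  (repeats step 2; period 2)
step 5: ...#########
count of #: 9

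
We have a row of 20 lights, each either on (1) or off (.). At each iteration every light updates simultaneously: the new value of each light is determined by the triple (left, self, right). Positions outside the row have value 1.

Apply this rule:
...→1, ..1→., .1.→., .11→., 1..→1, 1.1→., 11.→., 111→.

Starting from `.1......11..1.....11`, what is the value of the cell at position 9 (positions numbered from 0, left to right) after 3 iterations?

1

iteration 1: ..11111...1..1111...
iteration 2: 1......11..1.....11.
iteration 3: .11111...1..1111....
position 9 holds 1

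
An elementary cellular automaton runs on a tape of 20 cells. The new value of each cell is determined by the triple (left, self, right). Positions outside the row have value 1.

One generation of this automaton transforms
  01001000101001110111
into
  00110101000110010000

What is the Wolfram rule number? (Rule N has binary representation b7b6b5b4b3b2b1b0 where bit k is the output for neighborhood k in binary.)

position 14: 111 → 0  (bit 7 = 0)
position 15: 110 → 1  (bit 6 = 1)
position 0: 101 → 0  (bit 5 = 0)
position 2: 100 → 1  (bit 4 = 1)
position 13: 011 → 0  (bit 3 = 0)
position 1: 010 → 0  (bit 2 = 0)
position 3: 001 → 1  (bit 1 = 1)
position 6: 000 → 0  (bit 0 = 0)
bits b7..b0 = 01010010 = 82

82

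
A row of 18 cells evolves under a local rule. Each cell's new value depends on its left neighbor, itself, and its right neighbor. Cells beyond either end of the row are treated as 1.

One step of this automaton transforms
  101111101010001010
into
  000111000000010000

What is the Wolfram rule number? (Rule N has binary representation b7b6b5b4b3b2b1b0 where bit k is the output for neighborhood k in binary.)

130

position 3: 111 → 1  (bit 7 = 1)
position 0: 110 → 0  (bit 6 = 0)
position 1: 101 → 0  (bit 5 = 0)
position 11: 100 → 0  (bit 4 = 0)
position 2: 011 → 0  (bit 3 = 0)
position 8: 010 → 0  (bit 2 = 0)
position 13: 001 → 1  (bit 1 = 1)
position 12: 000 → 0  (bit 0 = 0)
bits b7..b0 = 10000010 = 130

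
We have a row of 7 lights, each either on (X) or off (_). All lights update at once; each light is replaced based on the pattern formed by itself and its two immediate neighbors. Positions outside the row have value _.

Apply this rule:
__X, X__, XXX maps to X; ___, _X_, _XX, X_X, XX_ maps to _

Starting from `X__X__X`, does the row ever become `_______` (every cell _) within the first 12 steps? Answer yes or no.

_XX_XX_
X_____X
_X___X_
X_X_X_X
_______
all cells are _ at step 5

yes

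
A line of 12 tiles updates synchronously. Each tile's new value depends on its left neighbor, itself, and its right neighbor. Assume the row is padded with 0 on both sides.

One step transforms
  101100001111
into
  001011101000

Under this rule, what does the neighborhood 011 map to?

At position 2 the neighborhood is 011; the next row has 1 there.

1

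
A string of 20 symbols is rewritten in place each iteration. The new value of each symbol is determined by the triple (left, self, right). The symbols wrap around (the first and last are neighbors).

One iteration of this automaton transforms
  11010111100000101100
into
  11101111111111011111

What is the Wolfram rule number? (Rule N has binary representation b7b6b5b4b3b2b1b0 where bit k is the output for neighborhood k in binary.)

position 6: 111 → 1  (bit 7 = 1)
position 1: 110 → 1  (bit 6 = 1)
position 2: 101 → 1  (bit 5 = 1)
position 9: 100 → 1  (bit 4 = 1)
position 0: 011 → 1  (bit 3 = 1)
position 3: 010 → 0  (bit 2 = 0)
position 13: 001 → 1  (bit 1 = 1)
position 10: 000 → 1  (bit 0 = 1)
bits b7..b0 = 11111011 = 251

251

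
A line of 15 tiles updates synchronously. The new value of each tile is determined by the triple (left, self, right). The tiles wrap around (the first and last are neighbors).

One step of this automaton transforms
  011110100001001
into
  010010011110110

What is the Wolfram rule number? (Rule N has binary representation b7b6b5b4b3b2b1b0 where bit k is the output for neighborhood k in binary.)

position 2: 111 → 0  (bit 7 = 0)
position 4: 110 → 1  (bit 6 = 1)
position 0: 101 → 0  (bit 5 = 0)
position 7: 100 → 1  (bit 4 = 1)
position 1: 011 → 1  (bit 3 = 1)
position 6: 010 → 0  (bit 2 = 0)
position 10: 001 → 1  (bit 1 = 1)
position 8: 000 → 1  (bit 0 = 1)
bits b7..b0 = 01011011 = 91

91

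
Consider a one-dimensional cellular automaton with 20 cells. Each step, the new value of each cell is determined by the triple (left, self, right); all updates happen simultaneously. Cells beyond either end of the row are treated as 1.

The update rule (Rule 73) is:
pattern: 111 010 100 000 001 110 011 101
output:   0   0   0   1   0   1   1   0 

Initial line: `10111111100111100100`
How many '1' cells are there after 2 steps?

7

step 1: 10100000100100100000
step 2: 10001110000000001110
count of 1: 7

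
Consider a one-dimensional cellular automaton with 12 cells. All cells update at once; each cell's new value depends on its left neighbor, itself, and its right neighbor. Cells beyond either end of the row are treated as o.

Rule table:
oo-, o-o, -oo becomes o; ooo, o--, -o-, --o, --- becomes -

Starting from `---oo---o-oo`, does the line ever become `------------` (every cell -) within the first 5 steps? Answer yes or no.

no

---oo----oo-
---oo----ooo
---oo----o--
---oo-------
---oo-------
step 5 is ---oo-------, still not uniform -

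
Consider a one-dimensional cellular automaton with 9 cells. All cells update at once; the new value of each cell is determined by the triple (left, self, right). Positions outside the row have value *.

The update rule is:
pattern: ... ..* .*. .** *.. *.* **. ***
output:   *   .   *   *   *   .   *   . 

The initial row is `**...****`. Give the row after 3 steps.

.***.*...
.*.*.***.
.*.*.*.*.

.*.*.*.*.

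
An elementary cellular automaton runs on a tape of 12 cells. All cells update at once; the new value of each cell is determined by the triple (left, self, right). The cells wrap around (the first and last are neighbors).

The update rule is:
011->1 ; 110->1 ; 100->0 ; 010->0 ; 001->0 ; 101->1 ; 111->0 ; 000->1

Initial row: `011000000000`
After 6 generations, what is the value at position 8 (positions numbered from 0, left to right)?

0

011011111111
111110000001
000010111101
011001100110
011001100110  (fixed point — unchanged through generation 6)
position 8 holds 0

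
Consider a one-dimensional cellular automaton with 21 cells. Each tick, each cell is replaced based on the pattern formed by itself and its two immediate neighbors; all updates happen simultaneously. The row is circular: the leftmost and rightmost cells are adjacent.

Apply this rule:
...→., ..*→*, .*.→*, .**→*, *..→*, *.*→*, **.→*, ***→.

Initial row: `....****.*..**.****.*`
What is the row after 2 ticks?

********.......****..

tick 1: *..**..*********..***
tick 2: ********.......****..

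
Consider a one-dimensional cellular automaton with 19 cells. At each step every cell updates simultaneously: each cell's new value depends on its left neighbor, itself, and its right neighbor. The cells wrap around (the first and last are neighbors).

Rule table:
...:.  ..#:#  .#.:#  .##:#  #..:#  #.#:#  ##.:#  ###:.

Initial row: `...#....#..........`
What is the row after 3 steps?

#####..#####.......

step 1: ..###..###.........
step 2: .##.####.##........
step 3: #####..#####.......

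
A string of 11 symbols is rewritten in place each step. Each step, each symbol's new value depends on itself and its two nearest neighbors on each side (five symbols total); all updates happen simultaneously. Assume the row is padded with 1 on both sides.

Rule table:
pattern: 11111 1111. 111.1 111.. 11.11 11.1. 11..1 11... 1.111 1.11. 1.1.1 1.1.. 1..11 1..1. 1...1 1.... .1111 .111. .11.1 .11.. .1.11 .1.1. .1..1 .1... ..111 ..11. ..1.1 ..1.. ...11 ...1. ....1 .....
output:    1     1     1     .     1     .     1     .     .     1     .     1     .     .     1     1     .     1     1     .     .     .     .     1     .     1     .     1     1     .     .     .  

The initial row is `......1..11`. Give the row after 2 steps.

.111..111.1

.1....1....
.111..111.1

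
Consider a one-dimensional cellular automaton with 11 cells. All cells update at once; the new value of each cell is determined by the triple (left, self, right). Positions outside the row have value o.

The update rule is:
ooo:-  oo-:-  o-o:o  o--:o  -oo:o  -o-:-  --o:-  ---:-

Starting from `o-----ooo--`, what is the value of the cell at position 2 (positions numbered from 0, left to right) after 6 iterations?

o

-o----o--o-
o-o----o--o
-o-o----o-o
o-o-o----oo
-o-o-o---o-
o-o-o-o---o
position 2 holds o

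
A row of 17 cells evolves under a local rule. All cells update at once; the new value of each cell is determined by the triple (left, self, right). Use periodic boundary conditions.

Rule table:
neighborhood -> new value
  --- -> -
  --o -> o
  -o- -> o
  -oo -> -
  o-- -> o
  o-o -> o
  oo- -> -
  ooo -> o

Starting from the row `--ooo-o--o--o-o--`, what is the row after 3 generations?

oooo-o-ooooooo-o-

-o-o-ooooooooooo-
ooooo-ooooooooo-o
oooo-o-ooooooo-o-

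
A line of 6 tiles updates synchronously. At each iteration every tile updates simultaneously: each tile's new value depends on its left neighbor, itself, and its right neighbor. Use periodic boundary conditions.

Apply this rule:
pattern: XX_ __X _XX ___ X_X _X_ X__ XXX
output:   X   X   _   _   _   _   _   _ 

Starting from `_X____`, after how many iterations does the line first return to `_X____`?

X_____
_____X
____X_
___X__
__X___
_X____

6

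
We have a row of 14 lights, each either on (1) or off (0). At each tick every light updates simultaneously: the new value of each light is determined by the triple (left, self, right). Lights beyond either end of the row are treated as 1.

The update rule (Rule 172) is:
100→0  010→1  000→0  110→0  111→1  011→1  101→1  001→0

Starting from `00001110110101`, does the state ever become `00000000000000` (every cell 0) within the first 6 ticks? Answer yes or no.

no

tick 1: 00001101101111
tick 2: 00001011011111
tick 3: 00001110111111
tick 4: 00001101111111
tick 5: 00001011111111
tick 6: 00001111111111
tick 6 is 00001111111111, still not uniform 0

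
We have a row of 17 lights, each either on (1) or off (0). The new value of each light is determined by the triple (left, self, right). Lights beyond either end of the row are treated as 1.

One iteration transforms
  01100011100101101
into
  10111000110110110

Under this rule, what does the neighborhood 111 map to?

At position 7 the neighborhood is 111; the next row has 0 there.

0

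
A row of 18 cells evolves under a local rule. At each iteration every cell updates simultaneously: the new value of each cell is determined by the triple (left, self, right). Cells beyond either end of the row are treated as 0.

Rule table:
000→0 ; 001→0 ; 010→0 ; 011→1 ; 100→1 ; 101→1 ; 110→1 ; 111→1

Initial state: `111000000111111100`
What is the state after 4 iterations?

111111100111111111

iteration 1: 111100000111111110
iteration 2: 111110000111111111
iteration 3: 111111000111111111
iteration 4: 111111100111111111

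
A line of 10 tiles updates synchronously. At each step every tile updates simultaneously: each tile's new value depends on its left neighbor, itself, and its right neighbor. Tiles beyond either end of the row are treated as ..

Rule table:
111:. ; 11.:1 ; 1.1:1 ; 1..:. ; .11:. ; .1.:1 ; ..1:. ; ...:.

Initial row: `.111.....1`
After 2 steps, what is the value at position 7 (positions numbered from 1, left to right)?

.

step 1: ...1.....1
step 2: ...1.....1
position 7 holds .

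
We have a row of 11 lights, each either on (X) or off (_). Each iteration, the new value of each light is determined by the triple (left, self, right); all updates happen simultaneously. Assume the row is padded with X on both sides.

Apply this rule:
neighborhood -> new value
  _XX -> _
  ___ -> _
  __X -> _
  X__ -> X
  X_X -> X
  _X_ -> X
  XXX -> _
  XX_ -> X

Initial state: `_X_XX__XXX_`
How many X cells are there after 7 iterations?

6

XXX_XX___XX
__XX_XX____
X__XX_XX___
XX__XX_XX__
_XX__XX_XX_
X_XX__XX_XX
XX_XX__XX__
count of X: 6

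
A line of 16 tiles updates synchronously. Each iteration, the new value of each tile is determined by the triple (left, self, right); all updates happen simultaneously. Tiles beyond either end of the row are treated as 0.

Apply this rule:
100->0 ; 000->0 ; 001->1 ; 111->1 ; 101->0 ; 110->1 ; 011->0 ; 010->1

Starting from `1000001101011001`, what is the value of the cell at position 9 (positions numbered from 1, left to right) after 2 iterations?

1000010101001011
1000110101011001
position 9 holds 0

0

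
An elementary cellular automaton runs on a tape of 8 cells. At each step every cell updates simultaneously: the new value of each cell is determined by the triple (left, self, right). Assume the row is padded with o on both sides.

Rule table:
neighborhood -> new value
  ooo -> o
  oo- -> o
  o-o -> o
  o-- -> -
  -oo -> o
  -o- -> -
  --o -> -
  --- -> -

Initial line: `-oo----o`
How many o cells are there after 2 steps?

4

ooo----o
ooo----o
count of o: 4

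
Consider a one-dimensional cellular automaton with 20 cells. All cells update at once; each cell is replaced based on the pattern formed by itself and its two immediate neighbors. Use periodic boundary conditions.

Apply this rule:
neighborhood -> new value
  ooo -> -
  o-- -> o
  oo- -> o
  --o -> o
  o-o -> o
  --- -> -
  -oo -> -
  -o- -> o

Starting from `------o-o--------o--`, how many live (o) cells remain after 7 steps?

12

step 1: -----ooooo------ooo-
step 2: ----o----oo----o--oo
step 3: o--ooo--o-oo--oooo-o
step 4: ooo--ooooo-ooo---oo-
step 5: --ooo----oo--oo-o-oo
step 6: oo--oo--o-ooo-oooo-o
step 7: -ooo-ooooo--oo---oo-
count of o: 12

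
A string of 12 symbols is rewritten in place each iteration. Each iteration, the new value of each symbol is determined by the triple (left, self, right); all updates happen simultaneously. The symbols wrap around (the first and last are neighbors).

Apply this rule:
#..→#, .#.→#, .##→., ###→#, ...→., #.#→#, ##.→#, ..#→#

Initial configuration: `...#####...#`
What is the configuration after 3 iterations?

#.#.#####.##
####.#####.#
#####.#####.

#####.#####.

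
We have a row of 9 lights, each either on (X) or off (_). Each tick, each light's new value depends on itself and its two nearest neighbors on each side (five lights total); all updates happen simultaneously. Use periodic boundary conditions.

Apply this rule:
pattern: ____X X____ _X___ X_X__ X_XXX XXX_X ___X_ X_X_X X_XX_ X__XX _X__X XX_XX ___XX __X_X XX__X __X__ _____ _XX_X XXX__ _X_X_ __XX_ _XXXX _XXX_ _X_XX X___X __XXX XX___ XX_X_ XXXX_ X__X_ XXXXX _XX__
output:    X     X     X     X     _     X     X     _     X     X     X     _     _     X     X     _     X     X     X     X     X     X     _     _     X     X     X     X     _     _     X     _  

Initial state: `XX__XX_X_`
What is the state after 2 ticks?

X__XX_XX_

tick 1: X_XXXXX__
tick 2: X__XX_XX_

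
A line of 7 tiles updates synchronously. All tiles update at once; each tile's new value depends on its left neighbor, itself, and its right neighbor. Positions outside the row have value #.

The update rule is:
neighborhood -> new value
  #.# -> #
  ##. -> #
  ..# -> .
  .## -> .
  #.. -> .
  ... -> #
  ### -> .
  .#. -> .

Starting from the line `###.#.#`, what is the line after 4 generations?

#....##

..##.#.
...##.#
.#..##.
#....##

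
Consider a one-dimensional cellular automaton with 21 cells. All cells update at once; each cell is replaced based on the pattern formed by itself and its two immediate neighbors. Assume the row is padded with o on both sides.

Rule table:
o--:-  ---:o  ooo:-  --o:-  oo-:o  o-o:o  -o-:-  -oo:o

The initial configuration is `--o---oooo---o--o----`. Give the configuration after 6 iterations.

-o-o-------oooo----o-

----o-o--o-o------oo-
-oo--o----o--oooo-ooo
ooo----oo----o--ooo--
--o-oo-oo-oo----o-o--
---ooooooooo-oo--o---
-o-o-------oooo----o-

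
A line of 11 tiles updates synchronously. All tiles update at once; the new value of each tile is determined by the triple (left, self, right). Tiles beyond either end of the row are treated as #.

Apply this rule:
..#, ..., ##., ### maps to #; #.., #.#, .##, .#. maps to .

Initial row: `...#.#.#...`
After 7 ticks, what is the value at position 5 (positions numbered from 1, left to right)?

#

.##......##
..#.#####.#
.#...####..
...##.###.#
.##.#..##..
..#...#.#.#
.#..##.....
position 5 holds #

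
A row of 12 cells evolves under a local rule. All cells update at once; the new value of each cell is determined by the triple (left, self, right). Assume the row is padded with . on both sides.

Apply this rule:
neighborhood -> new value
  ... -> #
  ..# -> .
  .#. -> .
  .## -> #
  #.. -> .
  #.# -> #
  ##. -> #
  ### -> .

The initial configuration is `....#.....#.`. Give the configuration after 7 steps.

###...###...
#.#.#.#.#.##
.#.#.#.#.###
..#.#.#.##.#
#..#.#.####.
....#.##..#.
###..###....

###..###....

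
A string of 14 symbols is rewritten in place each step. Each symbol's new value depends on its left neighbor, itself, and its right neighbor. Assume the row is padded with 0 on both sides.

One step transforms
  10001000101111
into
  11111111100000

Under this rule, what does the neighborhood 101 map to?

0

At position 9 the neighborhood is 101; the next row has 0 there.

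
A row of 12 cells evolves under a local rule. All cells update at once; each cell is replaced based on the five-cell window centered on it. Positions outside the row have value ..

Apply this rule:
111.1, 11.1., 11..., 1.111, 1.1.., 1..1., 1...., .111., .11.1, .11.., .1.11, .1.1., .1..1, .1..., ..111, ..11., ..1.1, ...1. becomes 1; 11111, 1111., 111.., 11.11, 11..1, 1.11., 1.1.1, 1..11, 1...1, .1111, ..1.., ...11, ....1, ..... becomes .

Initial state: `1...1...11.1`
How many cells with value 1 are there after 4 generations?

generation 1: .1.1.1..1111
generation 2: 111.111.1...
generation 3: 111.1111111.
generation 4: 111.1......1
count of 1: 5

5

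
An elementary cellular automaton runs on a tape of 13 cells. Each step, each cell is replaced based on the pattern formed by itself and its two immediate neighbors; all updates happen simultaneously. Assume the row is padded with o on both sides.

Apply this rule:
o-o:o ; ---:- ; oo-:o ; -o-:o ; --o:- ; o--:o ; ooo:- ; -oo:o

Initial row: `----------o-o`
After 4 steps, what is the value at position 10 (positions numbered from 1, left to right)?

-

o---------ooo
oo--------o--
-oo-------oo-
oooo------ooo
position 10 holds -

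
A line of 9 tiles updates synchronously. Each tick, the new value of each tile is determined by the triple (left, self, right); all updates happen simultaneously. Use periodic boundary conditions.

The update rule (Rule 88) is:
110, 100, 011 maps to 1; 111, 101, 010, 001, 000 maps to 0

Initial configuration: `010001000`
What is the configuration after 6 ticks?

001000100
000100010
000010001
100001000
010000100
001000010

001000010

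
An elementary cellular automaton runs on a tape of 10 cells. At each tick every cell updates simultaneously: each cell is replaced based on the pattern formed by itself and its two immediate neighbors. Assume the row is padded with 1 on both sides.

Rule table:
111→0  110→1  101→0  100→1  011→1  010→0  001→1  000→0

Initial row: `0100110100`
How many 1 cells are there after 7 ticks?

5

tick 1: 0011110011
tick 2: 1110011110
tick 3: 0011110010
tick 4: 1110011100
tick 5: 0011110111
tick 6: 1110010100
tick 7: 0011100011
count of 1: 5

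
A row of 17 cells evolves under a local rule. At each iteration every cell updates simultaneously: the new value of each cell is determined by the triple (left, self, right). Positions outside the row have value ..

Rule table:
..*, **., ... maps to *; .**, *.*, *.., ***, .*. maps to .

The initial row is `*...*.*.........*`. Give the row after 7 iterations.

..**....********.
**.*.***.......*.
.*.....*.******..
*..****.......*.*
..*...*.******...
**..**.......*.**
.*.*.*.******...*

.*.*.*.******...*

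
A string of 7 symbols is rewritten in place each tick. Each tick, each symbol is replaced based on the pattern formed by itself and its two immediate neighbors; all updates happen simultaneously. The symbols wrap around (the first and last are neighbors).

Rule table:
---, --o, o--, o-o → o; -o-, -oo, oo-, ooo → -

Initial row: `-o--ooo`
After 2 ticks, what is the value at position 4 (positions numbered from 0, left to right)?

o

tick 1: o-oo---
tick 2: -o--ooo
position 4 holds o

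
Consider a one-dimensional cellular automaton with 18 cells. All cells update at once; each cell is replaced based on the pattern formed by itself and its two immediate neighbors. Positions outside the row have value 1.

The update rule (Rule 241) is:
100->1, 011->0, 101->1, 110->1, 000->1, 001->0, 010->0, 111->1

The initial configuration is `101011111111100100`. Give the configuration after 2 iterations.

111010111111111001

iteration 1: 110101111111110010
iteration 2: 111010111111111001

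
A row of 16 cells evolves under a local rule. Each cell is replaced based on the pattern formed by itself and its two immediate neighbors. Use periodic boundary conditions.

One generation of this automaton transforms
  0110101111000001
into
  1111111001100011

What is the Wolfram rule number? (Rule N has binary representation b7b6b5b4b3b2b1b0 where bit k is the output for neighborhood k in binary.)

position 7: 111 → 0  (bit 7 = 0)
position 2: 110 → 1  (bit 6 = 1)
position 0: 101 → 1  (bit 5 = 1)
position 10: 100 → 1  (bit 4 = 1)
position 1: 011 → 1  (bit 3 = 1)
position 4: 010 → 1  (bit 2 = 1)
position 14: 001 → 1  (bit 1 = 1)
position 11: 000 → 0  (bit 0 = 0)
bits b7..b0 = 01111110 = 126

126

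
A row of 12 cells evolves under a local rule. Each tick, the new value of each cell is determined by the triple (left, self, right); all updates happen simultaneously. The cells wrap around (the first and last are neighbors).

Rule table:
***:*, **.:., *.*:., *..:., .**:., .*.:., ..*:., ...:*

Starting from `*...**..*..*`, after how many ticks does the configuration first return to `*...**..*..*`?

14

tick 1: ..*.........
tick 2: *...********
tick 3: ..*..*******
tick 4: ......*****.
tick 5: *****..***..
tick 6: .***....*...
tick 7: ..*..**...**
tick 8: ........*...
tick 9: *******...**
tick 10: ******..*..*
tick 11: *****.......
tick 12: .***..*****.
tick 13: ..*....***..
tick 14: *...**..*..*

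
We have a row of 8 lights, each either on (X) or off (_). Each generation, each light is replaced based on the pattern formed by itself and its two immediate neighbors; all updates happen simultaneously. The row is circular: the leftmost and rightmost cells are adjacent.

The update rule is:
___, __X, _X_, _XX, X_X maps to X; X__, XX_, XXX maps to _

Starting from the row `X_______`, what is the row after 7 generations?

XXXXXX__

generation 1: X_XXXXXX
generation 2: _XX_____
generation 3: XX__XXXX
generation 4: ___XX___
generation 5: XXXX__XX
generation 6: _____XX_
generation 7: XXXXXX__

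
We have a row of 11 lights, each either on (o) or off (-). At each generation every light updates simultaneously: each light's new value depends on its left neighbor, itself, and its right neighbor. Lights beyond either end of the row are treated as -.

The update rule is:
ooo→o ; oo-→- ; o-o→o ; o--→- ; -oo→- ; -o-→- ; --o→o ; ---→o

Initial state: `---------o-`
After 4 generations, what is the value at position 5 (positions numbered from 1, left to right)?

ooooooooo--
-ooooooo--o
o-ooooo--o-
-o-ooo--o--
position 5 holds o

o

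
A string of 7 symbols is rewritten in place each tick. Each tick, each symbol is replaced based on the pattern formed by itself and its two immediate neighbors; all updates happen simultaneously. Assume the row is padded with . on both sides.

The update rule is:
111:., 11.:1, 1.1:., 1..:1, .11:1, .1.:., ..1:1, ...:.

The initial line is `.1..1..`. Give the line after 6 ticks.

1.11.1.
..11..1
.11111.
11...11
111.111
1.1.1.1

1.1.1.1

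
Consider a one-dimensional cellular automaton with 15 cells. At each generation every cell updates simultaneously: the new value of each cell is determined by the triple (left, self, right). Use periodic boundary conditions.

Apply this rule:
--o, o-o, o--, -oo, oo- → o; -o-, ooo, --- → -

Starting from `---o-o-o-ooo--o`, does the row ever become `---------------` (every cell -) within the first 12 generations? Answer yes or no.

o-o-o-o-oo-ooo-
-o-o-o-ooooo-oo
o-o-o-oo---oooo
oo-o-oooo-oo---
ooo-oo--ooooo-o
--ooooooo---ooo
ooo-----oo-oo-o
--oo---oooooooo
ooooo-oo------o
----ooooo----oo
o--oo---oo--ooo
oooooo-oooooo--
generation 12 is oooooo-oooooo--, still not uniform -

no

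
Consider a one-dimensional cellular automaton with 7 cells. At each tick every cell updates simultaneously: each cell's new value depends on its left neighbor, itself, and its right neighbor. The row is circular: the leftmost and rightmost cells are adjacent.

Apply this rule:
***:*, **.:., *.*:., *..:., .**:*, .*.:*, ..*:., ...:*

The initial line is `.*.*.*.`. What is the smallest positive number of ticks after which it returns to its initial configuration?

.*.*.*.

1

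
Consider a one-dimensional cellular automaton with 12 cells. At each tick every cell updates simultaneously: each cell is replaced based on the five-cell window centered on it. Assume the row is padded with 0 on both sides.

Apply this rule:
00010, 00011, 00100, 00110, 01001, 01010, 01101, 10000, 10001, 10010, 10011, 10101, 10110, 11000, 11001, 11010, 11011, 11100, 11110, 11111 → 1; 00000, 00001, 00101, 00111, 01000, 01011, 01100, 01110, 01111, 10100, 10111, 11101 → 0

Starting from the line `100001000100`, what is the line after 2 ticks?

101011011101
011011100010

011011100010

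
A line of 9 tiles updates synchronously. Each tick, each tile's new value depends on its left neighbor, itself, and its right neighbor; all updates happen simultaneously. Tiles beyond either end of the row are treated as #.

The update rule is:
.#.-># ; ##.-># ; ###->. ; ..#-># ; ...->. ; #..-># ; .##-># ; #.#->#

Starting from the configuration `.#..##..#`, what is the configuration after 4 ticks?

##.....##

#########
.........
#.......#
##.....##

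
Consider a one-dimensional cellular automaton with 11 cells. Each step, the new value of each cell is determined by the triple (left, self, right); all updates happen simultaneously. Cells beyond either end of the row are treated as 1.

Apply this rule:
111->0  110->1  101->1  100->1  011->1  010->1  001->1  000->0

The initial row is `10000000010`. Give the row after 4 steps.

00011110000

11000000111
01100001100
11110011111
00011110000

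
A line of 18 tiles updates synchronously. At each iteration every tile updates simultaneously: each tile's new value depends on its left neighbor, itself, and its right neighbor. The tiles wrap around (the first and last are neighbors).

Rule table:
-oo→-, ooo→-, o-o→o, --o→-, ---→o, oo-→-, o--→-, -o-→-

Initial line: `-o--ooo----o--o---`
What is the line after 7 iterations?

--------oo------oo

iteration 1: --------oo------oo
iteration 2: -oooooo----oooo---
iteration 3: --------oo------oo  (repeats iteration 1; period 2)
iteration 7: --------oo------oo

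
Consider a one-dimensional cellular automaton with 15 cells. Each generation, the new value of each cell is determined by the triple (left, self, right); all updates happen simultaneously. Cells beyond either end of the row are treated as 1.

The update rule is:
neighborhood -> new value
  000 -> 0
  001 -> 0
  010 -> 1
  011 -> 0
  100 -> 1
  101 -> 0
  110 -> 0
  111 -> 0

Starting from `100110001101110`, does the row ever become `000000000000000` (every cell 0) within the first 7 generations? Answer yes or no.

no

010001000000000
011001100000000
000100010000000
100110011000000
010001000100000
011001100110000
000100010001000
generation 7 is 000100010001000, still not uniform 0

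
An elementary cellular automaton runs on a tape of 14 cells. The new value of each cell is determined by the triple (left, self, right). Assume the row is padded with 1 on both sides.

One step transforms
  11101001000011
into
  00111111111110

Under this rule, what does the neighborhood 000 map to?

1

At position 9 the neighborhood is 000; the next row has 1 there.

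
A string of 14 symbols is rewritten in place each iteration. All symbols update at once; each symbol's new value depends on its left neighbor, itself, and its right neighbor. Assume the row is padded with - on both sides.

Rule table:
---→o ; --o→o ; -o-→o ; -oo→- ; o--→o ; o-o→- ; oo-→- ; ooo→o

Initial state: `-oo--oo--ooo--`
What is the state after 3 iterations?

-o-oo--ooooooo

o--oo--oo-o-oo
ooo--oo---o---
-o-oo--ooooooo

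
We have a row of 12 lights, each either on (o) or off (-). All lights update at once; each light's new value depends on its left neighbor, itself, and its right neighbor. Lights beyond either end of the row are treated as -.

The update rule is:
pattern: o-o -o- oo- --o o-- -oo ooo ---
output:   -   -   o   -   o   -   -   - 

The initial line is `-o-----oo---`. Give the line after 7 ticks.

tick 1: --o-----oo--
tick 2: ---o-----oo-
tick 3: ----o-----oo
tick 4: -----o-----o
tick 5: ------o-----
tick 6: -------o----
tick 7: --------o---

--------o---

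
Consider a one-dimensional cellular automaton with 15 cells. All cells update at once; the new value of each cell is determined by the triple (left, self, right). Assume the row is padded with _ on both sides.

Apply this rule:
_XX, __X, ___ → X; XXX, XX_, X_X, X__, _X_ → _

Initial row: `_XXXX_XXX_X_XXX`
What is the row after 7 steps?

step 1: XX____X_____X__
step 2: X__XXX__XXXX__X
step 3: __XX___XX____X_
step 4: XXX__XXX__XXX__
step 5: X___XX___XX___X
step 6: __XXX__XXX__XX_
step 7: XXX___XX___XX__

XXX___XX___XX__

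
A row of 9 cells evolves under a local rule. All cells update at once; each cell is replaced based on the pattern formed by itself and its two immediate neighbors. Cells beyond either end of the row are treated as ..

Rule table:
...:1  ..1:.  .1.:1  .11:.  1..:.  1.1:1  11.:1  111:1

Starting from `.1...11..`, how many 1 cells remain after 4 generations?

generation 1: .1.1..1.1
generation 2: .111..111
generation 3: ..11...11
generation 4: 1..1.1..1
count of 1: 4

4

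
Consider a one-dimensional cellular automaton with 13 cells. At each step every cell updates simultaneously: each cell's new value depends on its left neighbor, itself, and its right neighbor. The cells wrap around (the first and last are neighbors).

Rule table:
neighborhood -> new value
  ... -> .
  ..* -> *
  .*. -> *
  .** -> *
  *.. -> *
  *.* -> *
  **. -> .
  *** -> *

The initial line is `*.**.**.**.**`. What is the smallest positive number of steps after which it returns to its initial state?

.**.**.**.***
**.**.**.***.
*.**.**.***.*
.**.**.***.**
**.**.***.**.
*.**.***.**.*
.**.***.**.**
**.***.**.**.
*.***.**.**.*
.***.**.**.**
***.**.**.**.
**.**.**.**.*
*.**.**.**.**

13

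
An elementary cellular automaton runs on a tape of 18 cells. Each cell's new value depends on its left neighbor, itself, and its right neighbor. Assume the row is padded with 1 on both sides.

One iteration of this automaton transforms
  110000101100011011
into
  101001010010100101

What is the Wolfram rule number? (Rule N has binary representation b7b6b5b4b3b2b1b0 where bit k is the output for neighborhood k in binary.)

178

position 0: 111 → 1  (bit 7 = 1)
position 1: 110 → 0  (bit 6 = 0)
position 7: 101 → 1  (bit 5 = 1)
position 2: 100 → 1  (bit 4 = 1)
position 8: 011 → 0  (bit 3 = 0)
position 6: 010 → 0  (bit 2 = 0)
position 5: 001 → 1  (bit 1 = 1)
position 3: 000 → 0  (bit 0 = 0)
bits b7..b0 = 10110010 = 178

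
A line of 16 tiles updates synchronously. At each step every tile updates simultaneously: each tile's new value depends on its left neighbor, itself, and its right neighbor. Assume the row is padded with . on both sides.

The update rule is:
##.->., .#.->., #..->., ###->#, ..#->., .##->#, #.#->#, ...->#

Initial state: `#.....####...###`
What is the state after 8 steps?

.#...######.#..#

step 1: ..###.###..#.##.
step 2: #.##.###....##..
step 3: .##.###..##.#..#
step 4: .#.###...#.#....
step 5: ..###..#..#..###
step 6: #.##.........##.
step 7: .##..#######.#..
step 8: .#...######.#..#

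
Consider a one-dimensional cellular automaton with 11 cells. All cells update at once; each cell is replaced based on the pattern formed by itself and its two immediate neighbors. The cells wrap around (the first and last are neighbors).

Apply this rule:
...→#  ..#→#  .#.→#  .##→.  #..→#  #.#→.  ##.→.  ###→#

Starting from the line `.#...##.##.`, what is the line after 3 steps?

.##...###..

step 1: #####.....#
step 2: ####.#####.
step 3: .##...###..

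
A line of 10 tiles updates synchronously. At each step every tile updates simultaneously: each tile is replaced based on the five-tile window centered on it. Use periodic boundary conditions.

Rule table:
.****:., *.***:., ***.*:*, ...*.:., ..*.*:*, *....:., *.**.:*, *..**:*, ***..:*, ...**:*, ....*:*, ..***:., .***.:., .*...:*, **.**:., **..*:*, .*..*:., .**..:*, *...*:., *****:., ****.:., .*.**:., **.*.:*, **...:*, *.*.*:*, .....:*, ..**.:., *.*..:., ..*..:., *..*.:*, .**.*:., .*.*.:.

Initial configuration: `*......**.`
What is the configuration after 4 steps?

.**.***.*.

step 1: .*.****..*
step 2: .*....****
step 3: *.*.**...*
step 4: .**.***.*.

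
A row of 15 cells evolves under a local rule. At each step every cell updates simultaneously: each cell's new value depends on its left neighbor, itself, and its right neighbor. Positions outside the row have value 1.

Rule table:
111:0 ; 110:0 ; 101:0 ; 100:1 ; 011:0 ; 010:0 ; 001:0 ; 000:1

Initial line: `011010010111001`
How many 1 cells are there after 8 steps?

000001000000100
111100111110010
000010000001000
111001111100110
000100000010000
110011111001110
001000000100000
100111110011110
count of 1: 10

10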